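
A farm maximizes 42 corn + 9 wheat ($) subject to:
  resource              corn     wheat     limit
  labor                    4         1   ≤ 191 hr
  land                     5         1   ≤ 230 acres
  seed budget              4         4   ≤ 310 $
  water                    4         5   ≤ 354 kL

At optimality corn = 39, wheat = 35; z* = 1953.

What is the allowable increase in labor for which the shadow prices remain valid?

Binding constraints: labor, land. The basis is B = [[4,1],[5,1]] with det -1.
Per unit increase in labor, x* moves by d = (-1, 5).
The basis stays optimal until seed budget becomes binding; allowable increase = 0.875 hr.

0.875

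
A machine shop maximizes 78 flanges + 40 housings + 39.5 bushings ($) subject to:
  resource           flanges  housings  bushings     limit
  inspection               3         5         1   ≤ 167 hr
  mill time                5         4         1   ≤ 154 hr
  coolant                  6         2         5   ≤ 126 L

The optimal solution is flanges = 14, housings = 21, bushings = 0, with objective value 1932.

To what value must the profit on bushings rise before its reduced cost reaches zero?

Check each constraint at x*: inspection 147/167 (slack 20); mill time 154/154 (tight); coolant 126/126 (tight).
Slack constraints have shadow price 0 (complementary slackness).
Dual feasibility on the basic columns requires 5·y_mill time + 6·y_coolant = 78, 4·y_mill time + 2·y_coolant = 40.
→ y_mill time = 6 and y_coolant = 8.
bushings enters the basis when its profit ≥ yᵀa₃ = 6·1 + 8·5 = 46.

46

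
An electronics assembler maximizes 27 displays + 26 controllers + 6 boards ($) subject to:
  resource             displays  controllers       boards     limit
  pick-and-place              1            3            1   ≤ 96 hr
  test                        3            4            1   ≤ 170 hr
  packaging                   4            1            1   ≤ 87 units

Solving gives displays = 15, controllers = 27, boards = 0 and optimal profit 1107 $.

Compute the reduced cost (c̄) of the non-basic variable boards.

Check each constraint at x*: pick-and-place 96/96 (tight); test 153/170 (slack 17); packaging 87/87 (tight).
Since test is not tight, its dual is 0.
Dual feasibility on the basic columns requires 1·y_pick-and-place + 4·y_packaging = 27, 3·y_pick-and-place + 1·y_packaging = 26.
Solving: y_pick-and-place = 7, y_packaging = 5.
Reduced cost of boards: c₃ − yᵀa₃ = 6 − (7·1 + 5·1) = 6 − 12 = -6.

-6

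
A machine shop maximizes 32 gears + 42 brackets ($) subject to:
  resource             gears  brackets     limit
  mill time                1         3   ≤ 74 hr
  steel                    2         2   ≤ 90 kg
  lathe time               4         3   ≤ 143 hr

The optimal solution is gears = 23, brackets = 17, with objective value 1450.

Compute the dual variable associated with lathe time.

6

At the optimum: mill time uses 74 of 74 (binding); steel uses 80 of 90 (slack = 10); lathe time uses 143 of 143 (binding).
By complementary slackness, y = 0 for the non-binding constraint.
The binding rows give the dual system: 1·y_mill time + 4·y_lathe time = 32 and 3·y_mill time + 3·y_lathe time = 42.
Solving: y_mill time = 8, y_lathe time = 6.
Shadow price of lathe time = 6.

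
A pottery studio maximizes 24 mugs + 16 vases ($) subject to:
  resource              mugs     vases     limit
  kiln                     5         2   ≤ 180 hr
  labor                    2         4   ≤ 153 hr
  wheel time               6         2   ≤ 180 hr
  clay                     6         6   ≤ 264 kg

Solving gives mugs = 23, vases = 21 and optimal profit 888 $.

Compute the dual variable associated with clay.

2

At the optimum: kiln uses 157 of 180 (slack = 23); labor uses 130 of 153 (slack = 23); wheel time uses 180 of 180 (binding); clay uses 264 of 264 (binding).
Since kiln, labor are not tight, their duals are 0.
The binding rows give the dual system: 6·y_wheel time + 6·y_clay = 24 and 2·y_wheel time + 6·y_clay = 16.
Solving: y_wheel time = 2, y_clay = 2.
Shadow price of clay = 2.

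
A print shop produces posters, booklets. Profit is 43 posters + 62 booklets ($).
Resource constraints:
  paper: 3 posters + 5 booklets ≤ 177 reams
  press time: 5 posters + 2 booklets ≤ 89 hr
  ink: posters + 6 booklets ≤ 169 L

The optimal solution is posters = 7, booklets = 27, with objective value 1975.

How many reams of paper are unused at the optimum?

21

paper used = 3·7 + 5·27 = 156; slack = 177 − 156 = 21.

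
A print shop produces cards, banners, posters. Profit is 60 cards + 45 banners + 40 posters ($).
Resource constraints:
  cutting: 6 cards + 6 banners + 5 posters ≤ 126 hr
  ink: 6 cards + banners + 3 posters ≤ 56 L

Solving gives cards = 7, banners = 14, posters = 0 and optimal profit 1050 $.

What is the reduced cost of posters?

-4

At the optimum: cutting uses 126 of 126 (binding); ink uses 56 of 56 (binding).
The binding rows give the dual system: 6·y_cutting + 6·y_ink = 60 and 6·y_cutting + 1·y_ink = 45.
→ y_cutting = 7 and y_ink = 3.
Reduced cost of posters: c₃ − yᵀa₃ = 40 − (7·5 + 3·3) = 40 − 44 = -4.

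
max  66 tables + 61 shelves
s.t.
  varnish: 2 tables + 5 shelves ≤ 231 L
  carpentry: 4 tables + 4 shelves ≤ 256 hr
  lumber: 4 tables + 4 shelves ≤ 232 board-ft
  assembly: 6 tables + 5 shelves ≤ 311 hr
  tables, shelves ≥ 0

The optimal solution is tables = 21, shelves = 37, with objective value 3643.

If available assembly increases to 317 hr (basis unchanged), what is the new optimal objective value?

3673

At the optimum: varnish uses 227 of 231 (slack = 4); carpentry uses 232 of 256 (slack = 24); lumber uses 232 of 232 (binding); assembly uses 311 of 311 (binding).
Slack constraints have shadow price 0 (complementary slackness).
From A_Bᵀ y = c: 4·y_lumber + 6·y_assembly = 66; 4·y_lumber + 5·y_assembly = 61.
This yields shadow prices y_lumber = 9, y_assembly = 5.
Δz = y_assembly·Δb = 5 × (6) = 30, so new z* = 3643 + 30 = 3673.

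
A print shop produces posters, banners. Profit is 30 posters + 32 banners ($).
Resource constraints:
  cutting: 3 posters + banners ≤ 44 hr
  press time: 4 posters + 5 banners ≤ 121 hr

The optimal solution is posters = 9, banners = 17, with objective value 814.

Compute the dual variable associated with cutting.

2

At the optimum: cutting uses 44 of 44 (binding); press time uses 121 of 121 (binding).
Dual feasibility on the basic columns requires 3·y_cutting + 4·y_press time = 30, 1·y_cutting + 5·y_press time = 32.
→ y_cutting = 2 and y_press time = 6.
Shadow price of cutting = 2.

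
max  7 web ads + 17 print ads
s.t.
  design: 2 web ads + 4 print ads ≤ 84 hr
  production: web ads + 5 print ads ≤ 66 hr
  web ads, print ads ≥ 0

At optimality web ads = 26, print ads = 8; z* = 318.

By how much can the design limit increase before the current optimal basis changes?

48

Binding constraints: design, production. The basis is B = [[2,4],[1,5]] with det 6.
Per unit increase in design, x* moves by d = (0.8333, -0.1667).
The basis stays optimal until print ads reaches 0; allowable increase = 48 hr.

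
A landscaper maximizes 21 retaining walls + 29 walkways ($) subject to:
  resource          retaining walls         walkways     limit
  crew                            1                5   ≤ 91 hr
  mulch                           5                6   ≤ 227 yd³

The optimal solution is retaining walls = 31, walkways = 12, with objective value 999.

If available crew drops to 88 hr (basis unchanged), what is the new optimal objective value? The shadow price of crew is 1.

Δb = -3, so new z* = 999 + (1)·(-3) = 999 − 3 = 996.

996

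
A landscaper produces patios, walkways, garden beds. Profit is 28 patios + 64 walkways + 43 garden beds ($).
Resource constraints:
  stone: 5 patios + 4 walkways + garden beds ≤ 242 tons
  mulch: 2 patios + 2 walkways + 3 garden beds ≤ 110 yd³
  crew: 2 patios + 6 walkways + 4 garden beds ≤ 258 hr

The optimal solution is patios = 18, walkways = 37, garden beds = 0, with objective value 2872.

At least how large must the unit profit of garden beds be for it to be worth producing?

Check each constraint at x*: stone 238/242 (slack 4); mulch 110/110 (tight); crew 258/258 (tight).
By complementary slackness, y = 0 for the non-binding constraint.
The binding rows give the dual system: 2·y_mulch + 2·y_crew = 28 and 2·y_mulch + 6·y_crew = 64.
Solving: y_mulch = 5, y_crew = 9.
garden beds enters the basis when its profit ≥ yᵀa₃ = 5·3 + 9·4 = 51.

51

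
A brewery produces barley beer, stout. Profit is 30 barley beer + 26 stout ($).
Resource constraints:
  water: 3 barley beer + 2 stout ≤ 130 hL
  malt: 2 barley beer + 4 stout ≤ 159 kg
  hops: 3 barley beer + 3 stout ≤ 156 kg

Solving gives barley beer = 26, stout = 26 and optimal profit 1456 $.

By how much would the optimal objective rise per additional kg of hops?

Check each constraint at x*: water 130/130 (tight); malt 156/159 (slack 3); hops 156/156 (tight).
Slack constraints have shadow price 0 (complementary slackness).
Dual feasibility on the basic columns requires 3·y_water + 3·y_hops = 30, 2·y_water + 3·y_hops = 26.
Solving: y_water = 4, y_hops = 6.
Shadow price of hops = 6.

6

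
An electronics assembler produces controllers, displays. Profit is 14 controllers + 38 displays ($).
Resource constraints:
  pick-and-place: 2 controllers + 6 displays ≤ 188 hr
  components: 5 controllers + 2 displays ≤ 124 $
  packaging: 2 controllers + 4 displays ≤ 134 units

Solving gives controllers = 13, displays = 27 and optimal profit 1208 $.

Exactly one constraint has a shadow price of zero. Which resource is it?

pick-and-place: 188/188 (binding)
components: 119/124 (slack 5)
packaging: 134/134 (binding)
By complementary slackness, a constraint with positive slack has shadow price 0 → components.

components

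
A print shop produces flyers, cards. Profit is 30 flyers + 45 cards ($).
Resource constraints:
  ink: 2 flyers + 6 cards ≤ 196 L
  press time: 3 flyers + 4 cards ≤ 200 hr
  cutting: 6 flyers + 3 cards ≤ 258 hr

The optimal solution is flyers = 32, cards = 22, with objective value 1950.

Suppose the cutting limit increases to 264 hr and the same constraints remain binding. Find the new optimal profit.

1968

Check each constraint at x*: ink 196/196 (tight); press time 184/200 (slack 16); cutting 258/258 (tight).
Slack constraints have shadow price 0 (complementary slackness).
From A_Bᵀ y = c: 2·y_ink + 6·y_cutting = 30; 6·y_ink + 3·y_cutting = 45.
→ y_ink = 6 and y_cutting = 3.
Δz = y_cutting·Δb = 3 × (6) = 18, so new z* = 1950 + 18 = 1968.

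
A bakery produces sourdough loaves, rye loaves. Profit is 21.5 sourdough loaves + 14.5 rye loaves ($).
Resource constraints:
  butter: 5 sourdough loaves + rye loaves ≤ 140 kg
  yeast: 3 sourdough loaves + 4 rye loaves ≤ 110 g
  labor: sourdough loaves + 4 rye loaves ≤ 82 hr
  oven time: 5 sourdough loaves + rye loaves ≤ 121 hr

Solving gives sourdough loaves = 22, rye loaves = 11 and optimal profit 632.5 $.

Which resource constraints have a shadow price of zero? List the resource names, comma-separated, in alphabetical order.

butter: 121/140 (slack 19)
yeast: 110/110 (binding)
labor: 66/82 (slack 16)
oven time: 121/121 (binding)
By complementary slackness, a constraint with positive slack has shadow price 0 → butter, labor.

butter, labor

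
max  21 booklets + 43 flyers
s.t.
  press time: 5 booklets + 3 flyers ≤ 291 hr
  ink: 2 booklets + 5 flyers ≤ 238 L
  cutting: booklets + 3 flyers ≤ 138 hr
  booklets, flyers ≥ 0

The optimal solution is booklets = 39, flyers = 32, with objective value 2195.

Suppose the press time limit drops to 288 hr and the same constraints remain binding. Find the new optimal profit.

2192

At the optimum: press time uses 291 of 291 (binding); ink uses 238 of 238 (binding); cutting uses 135 of 138 (slack = 3).
Since cutting is not tight, its dual is 0.
Dual feasibility on the basic columns requires 5·y_press time + 2·y_ink = 21, 3·y_press time + 5·y_ink = 43.
Solving: y_press time = 1, y_ink = 8.
Δz = y_press time·Δb = 1 × (-3) = -3, so new z* = 2195 − 3 = 2192.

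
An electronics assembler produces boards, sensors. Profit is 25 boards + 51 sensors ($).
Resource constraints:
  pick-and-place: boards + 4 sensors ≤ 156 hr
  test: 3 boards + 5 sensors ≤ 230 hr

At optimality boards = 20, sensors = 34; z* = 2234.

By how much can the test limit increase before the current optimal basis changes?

238

Binding constraints: pick-and-place, test. The basis is B = [[1,4],[3,5]] with det -7.
Per unit increase in test, x* moves by d = (0.5714, -0.1429).
The basis stays optimal until sensors reaches 0; allowable increase = 238 hr.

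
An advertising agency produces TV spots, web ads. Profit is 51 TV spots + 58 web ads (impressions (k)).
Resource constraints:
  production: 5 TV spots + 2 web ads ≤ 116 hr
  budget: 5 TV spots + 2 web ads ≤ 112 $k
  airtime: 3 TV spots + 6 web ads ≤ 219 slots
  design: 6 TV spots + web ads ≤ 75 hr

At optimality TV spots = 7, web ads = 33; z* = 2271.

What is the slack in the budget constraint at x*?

11

budget used = 5·7 + 2·33 = 101; slack = 112 − 101 = 11.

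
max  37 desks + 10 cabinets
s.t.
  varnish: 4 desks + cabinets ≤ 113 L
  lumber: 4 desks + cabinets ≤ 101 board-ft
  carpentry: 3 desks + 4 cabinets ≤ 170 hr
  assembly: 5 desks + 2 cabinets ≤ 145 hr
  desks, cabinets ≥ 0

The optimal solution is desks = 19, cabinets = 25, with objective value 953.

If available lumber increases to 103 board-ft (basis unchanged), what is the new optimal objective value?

969

Check each constraint at x*: varnish 101/113 (slack 12); lumber 101/101 (tight); carpentry 157/170 (slack 13); assembly 145/145 (tight).
Slack constraints have shadow price 0 (complementary slackness).
Dual feasibility on the basic columns requires 4·y_lumber + 5·y_assembly = 37, 1·y_lumber + 2·y_assembly = 10.
→ y_lumber = 8 and y_assembly = 1.
Δz = y_lumber·Δb = 8 × (2) = 16, so new z* = 953 + 16 = 969.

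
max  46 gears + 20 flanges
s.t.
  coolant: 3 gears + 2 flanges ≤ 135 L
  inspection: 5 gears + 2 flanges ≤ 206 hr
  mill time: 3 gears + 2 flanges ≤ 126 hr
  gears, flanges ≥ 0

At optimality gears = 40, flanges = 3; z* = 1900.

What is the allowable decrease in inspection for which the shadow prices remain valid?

80

Binding constraints: inspection, mill time. The basis is B = [[5,2],[3,2]] with det 4.
Per unit decrease in inspection, x* moves by d = (-0.5, 0.75).
The basis stays optimal until gears reaches 0; allowable decrease = 80 hr.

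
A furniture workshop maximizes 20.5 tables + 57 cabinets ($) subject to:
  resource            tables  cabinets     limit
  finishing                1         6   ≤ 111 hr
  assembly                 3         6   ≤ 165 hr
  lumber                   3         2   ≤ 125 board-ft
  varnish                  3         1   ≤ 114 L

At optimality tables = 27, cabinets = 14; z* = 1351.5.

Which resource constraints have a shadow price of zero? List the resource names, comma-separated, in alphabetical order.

finishing: 111/111 (binding)
assembly: 165/165 (binding)
lumber: 109/125 (slack 16)
varnish: 95/114 (slack 19)
By complementary slackness, a constraint with positive slack has shadow price 0 → lumber, varnish.

lumber, varnish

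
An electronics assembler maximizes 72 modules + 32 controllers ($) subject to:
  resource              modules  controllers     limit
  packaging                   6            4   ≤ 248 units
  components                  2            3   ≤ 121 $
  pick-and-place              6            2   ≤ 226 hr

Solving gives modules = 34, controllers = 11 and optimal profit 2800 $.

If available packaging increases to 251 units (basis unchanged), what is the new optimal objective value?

Check each constraint at x*: packaging 248/248 (tight); components 101/121 (slack 20); pick-and-place 226/226 (tight).
By complementary slackness, y = 0 for the non-binding constraint.
Dual feasibility on the basic columns requires 6·y_packaging + 6·y_pick-and-place = 72, 4·y_packaging + 2·y_pick-and-place = 32.
Solving: y_packaging = 4, y_pick-and-place = 8.
Δz = y_packaging·Δb = 4 × (3) = 12, so new z* = 2800 + 12 = 2812.

2812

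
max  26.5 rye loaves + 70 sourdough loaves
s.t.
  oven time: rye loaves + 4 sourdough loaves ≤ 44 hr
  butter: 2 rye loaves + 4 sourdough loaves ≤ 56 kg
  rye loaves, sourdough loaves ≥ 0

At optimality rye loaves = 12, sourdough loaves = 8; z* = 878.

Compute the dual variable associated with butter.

At the optimum: oven time uses 44 of 44 (binding); butter uses 56 of 56 (binding).
Dual feasibility on the basic columns requires 1·y_oven time + 2·y_butter = 26.5, 4·y_oven time + 4·y_butter = 70.
Solving: y_oven time = 8.5, y_butter = 9.
Shadow price of butter = 9.

9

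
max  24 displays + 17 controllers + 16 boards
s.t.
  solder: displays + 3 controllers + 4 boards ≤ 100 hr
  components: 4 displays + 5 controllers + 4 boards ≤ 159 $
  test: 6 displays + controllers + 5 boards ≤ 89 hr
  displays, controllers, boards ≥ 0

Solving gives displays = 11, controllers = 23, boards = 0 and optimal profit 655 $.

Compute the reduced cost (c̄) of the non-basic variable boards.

-6

Check each constraint at x*: solder 80/100 (slack 20); components 159/159 (tight); test 89/89 (tight).
Slack constraints have shadow price 0 (complementary slackness).
The binding rows give the dual system: 4·y_components + 6·y_test = 24 and 5·y_components + 1·y_test = 17.
Solving: y_components = 3, y_test = 2.
Reduced cost of boards: c₃ − yᵀa₃ = 16 − (3·4 + 2·5) = 16 − 22 = -6.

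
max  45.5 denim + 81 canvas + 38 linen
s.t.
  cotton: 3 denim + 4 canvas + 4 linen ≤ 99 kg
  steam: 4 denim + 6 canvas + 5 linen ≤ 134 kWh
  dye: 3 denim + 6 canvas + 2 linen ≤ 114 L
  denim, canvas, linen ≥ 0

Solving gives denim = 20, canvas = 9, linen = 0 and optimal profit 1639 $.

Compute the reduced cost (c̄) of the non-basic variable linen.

Binding: steam and dye. Non-binding: cotton (3 unused).
Since cotton is not tight, its dual is 0.
Dual feasibility on the basic columns requires 4·y_steam + 3·y_dye = 45.5, 6·y_steam + 6·y_dye = 81.
→ y_steam = 5 and y_dye = 8.5.
Reduced cost of linen: c₃ − yᵀa₃ = 38 − (5·5 + 8.5·2) = 38 − 42 = -4.

-4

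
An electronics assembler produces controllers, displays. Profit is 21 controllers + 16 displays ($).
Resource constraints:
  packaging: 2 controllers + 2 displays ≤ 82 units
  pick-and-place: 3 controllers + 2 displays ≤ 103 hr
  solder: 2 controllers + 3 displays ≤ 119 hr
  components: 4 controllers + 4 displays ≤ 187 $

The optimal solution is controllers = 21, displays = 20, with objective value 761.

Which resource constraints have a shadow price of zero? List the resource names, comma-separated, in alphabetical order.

components, solder

packaging: 82/82 (binding)
pick-and-place: 103/103 (binding)
solder: 102/119 (slack 17)
components: 164/187 (slack 23)
By complementary slackness, a constraint with positive slack has shadow price 0 → components, solder.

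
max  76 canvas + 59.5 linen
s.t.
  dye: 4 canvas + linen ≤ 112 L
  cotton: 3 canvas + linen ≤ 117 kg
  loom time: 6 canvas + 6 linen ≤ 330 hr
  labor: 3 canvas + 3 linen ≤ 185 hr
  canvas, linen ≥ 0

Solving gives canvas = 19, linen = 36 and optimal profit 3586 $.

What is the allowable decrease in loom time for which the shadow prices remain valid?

Binding constraints: dye, loom time. The basis is B = [[4,1],[6,6]] with det 18.
Per unit decrease in loom time, x* moves by d = (0.0556, -0.2222).
The basis stays optimal until linen reaches 0; allowable decrease = 162 hr.

162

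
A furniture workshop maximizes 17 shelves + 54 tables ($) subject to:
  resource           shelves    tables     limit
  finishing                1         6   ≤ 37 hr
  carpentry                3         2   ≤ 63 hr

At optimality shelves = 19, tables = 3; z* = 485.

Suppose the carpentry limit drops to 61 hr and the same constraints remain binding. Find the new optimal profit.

479

Both finishing and carpentry are binding at x*.
The binding rows give the dual system: 1·y_finishing + 3·y_carpentry = 17 and 6·y_finishing + 2·y_carpentry = 54.
This yields shadow prices y_finishing = 8, y_carpentry = 3.
Δz = y_carpentry·Δb = 3 × (-2) = -6, so new z* = 485 − 6 = 479.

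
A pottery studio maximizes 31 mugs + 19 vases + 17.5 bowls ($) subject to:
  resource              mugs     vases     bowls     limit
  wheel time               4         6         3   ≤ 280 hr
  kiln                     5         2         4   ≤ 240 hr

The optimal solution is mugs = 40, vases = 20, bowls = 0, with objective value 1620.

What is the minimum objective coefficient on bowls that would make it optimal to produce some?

Both wheel time and kiln are binding at x*.
The binding rows give the dual system: 4·y_wheel time + 5·y_kiln = 31 and 6·y_wheel time + 2·y_kiln = 19.
This yields shadow prices y_wheel time = 1.5, y_kiln = 5.
bowls enters the basis when its profit ≥ yᵀa₃ = 1.5·3 + 5·4 = 24.5.

24.5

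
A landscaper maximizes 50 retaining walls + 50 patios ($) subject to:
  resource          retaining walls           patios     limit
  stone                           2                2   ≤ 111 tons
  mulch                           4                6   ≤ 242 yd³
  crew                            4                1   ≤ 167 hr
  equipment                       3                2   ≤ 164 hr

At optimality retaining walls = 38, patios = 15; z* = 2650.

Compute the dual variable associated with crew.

5

Check each constraint at x*: stone 106/111 (slack 5); mulch 242/242 (tight); crew 167/167 (tight); equipment 144/164 (slack 20).
Slack constraints have shadow price 0 (complementary slackness).
From A_Bᵀ y = c: 4·y_mulch + 4·y_crew = 50; 6·y_mulch + 1·y_crew = 50.
This yields shadow prices y_mulch = 7.5, y_crew = 5.
Shadow price of crew = 5.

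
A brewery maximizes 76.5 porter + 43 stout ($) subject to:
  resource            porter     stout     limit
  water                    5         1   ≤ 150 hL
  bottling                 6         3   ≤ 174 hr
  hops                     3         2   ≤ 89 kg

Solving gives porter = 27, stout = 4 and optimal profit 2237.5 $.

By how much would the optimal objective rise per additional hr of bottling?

8

At the optimum: water uses 139 of 150 (slack = 11); bottling uses 174 of 174 (binding); hops uses 89 of 89 (binding).
Since water is not tight, its dual is 0.
The binding rows give the dual system: 6·y_bottling + 3·y_hops = 76.5 and 3·y_bottling + 2·y_hops = 43.
Solving: y_bottling = 8, y_hops = 9.5.
Shadow price of bottling = 8.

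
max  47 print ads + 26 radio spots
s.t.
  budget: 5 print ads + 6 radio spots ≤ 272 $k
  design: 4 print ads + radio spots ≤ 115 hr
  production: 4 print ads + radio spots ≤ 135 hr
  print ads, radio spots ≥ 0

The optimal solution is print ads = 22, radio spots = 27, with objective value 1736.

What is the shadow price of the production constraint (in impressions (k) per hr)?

Check each constraint at x*: budget 272/272 (tight); design 115/115 (tight); production 115/135 (slack 20).
By complementary slackness, y = 0 for the non-binding constraint.
From A_Bᵀ y = c: 5·y_budget + 4·y_design = 47; 6·y_budget + 1·y_design = 26.
Solving: y_budget = 3, y_design = 8.
Shadow price of production = 0.

0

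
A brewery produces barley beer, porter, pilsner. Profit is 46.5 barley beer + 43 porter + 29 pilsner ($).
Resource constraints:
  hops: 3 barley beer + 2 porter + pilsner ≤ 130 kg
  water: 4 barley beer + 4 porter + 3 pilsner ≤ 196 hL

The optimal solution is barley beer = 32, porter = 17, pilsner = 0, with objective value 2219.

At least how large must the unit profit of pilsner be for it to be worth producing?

30.5

Both hops and water are binding at x*.
Dual feasibility on the basic columns requires 3·y_hops + 4·y_water = 46.5, 2·y_hops + 4·y_water = 43.
Solving: y_hops = 3.5, y_water = 9.
pilsner enters the basis when its profit ≥ yᵀa₃ = 3.5·1 + 9·3 = 30.5.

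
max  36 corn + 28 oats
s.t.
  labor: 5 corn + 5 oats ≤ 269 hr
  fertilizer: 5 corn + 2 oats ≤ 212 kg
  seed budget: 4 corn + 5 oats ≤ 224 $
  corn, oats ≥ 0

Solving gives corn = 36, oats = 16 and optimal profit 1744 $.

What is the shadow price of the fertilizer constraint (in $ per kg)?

4

Check each constraint at x*: labor 260/269 (slack 9); fertilizer 212/212 (tight); seed budget 224/224 (tight).
By complementary slackness, y = 0 for the non-binding constraint.
The binding rows give the dual system: 5·y_fertilizer + 4·y_seed budget = 36 and 2·y_fertilizer + 5·y_seed budget = 28.
→ y_fertilizer = 4 and y_seed budget = 4.
Shadow price of fertilizer = 4.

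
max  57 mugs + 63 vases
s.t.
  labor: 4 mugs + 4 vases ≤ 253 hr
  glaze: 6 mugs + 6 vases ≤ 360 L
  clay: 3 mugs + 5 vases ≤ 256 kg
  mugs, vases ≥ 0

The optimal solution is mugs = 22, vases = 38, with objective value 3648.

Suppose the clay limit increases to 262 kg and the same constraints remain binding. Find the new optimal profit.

Binding: glaze and clay. Non-binding: labor (13 unused).
Slack constraints have shadow price 0 (complementary slackness).
Dual feasibility on the basic columns requires 6·y_glaze + 3·y_clay = 57, 6·y_glaze + 5·y_clay = 63.
Solving: y_glaze = 8, y_clay = 3.
Δz = y_clay·Δb = 3 × (6) = 18, so new z* = 3648 + 18 = 3666.

3666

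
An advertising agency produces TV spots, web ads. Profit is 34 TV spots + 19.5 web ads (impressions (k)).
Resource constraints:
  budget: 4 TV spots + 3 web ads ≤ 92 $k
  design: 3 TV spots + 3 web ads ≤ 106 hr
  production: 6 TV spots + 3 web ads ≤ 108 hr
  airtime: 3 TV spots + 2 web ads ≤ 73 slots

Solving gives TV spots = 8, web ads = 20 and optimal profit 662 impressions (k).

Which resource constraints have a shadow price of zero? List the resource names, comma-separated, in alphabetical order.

budget: 92/92 (binding)
design: 84/106 (slack 22)
production: 108/108 (binding)
airtime: 64/73 (slack 9)
By complementary slackness, a constraint with positive slack has shadow price 0 → airtime, design.

airtime, design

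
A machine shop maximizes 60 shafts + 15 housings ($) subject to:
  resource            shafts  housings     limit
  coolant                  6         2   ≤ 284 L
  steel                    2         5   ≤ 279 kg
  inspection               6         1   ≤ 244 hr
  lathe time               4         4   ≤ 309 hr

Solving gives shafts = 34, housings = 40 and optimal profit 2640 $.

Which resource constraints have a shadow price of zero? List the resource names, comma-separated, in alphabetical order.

coolant: 284/284 (binding)
steel: 268/279 (slack 11)
inspection: 244/244 (binding)
lathe time: 296/309 (slack 13)
By complementary slackness, a constraint with positive slack has shadow price 0 → lathe time, steel.

lathe time, steel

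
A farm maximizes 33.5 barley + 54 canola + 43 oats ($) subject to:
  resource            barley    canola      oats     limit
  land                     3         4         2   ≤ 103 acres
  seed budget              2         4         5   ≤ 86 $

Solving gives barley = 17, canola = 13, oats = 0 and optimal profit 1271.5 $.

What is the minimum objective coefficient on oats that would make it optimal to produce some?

At the optimum: land uses 103 of 103 (binding); seed budget uses 86 of 86 (binding).
From A_Bᵀ y = c: 3·y_land + 2·y_seed budget = 33.5; 4·y_land + 4·y_seed budget = 54.
Solving: y_land = 6.5, y_seed budget = 7.
oats enters the basis when its profit ≥ yᵀa₃ = 6.5·2 + 7·5 = 48.

48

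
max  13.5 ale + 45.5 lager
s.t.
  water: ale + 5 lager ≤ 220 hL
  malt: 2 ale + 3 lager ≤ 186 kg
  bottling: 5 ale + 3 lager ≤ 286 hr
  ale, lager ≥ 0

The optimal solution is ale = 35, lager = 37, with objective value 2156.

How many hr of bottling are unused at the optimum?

bottling used = 5·35 + 3·37 = 286; slack = 286 − 286 = 0.

0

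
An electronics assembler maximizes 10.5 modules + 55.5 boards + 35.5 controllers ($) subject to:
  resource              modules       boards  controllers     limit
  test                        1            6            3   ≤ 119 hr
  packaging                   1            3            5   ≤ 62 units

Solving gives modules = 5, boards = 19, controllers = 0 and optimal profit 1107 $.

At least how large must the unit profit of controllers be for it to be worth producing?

36.5

Both test and packaging are binding at x*.
Dual feasibility on the basic columns requires 1·y_test + 1·y_packaging = 10.5, 6·y_test + 3·y_packaging = 55.5.
→ y_test = 8 and y_packaging = 2.5.
controllers enters the basis when its profit ≥ yᵀa₃ = 8·3 + 2.5·5 = 36.5.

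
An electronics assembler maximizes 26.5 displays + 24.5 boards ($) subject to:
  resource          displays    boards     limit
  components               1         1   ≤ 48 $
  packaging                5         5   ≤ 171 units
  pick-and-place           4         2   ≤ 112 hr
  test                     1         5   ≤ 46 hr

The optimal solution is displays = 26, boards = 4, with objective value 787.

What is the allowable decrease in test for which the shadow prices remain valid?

18

Binding constraints: pick-and-place, test. The basis is B = [[4,2],[1,5]] with det 18.
Per unit decrease in test, x* moves by d = (0.1111, -0.2222).
The basis stays optimal until boards reaches 0; allowable decrease = 18 hr.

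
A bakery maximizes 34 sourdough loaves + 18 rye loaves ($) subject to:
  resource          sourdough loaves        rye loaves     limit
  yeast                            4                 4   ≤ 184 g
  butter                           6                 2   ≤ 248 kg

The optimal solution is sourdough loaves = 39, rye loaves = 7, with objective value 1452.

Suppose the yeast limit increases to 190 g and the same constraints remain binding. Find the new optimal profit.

1467

Check each constraint at x*: yeast 184/184 (tight); butter 248/248 (tight).
The binding rows give the dual system: 4·y_yeast + 6·y_butter = 34 and 4·y_yeast + 2·y_butter = 18.
This yields shadow prices y_yeast = 2.5, y_butter = 4.
Δz = y_yeast·Δb = 2.5 × (6) = 15, so new z* = 1452 + 15 = 1467.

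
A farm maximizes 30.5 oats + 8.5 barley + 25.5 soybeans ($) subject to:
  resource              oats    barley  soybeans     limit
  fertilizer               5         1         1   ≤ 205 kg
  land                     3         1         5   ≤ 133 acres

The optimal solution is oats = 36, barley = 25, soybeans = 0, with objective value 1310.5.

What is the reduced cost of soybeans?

At the optimum: fertilizer uses 205 of 205 (binding); land uses 133 of 133 (binding).
The binding rows give the dual system: 5·y_fertilizer + 3·y_land = 30.5 and 1·y_fertilizer + 1·y_land = 8.5.
→ y_fertilizer = 2.5 and y_land = 6.
Reduced cost of soybeans: c₃ − yᵀa₃ = 25.5 − (2.5·1 + 6·5) = 25.5 − 32.5 = -7.

-7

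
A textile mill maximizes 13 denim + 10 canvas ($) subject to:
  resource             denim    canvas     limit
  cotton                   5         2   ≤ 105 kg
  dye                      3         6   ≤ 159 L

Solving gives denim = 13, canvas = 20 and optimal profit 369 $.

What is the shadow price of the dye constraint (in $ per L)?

At the optimum: cotton uses 105 of 105 (binding); dye uses 159 of 159 (binding).
The binding rows give the dual system: 5·y_cotton + 3·y_dye = 13 and 2·y_cotton + 6·y_dye = 10.
→ y_cotton = 2 and y_dye = 1.
Shadow price of dye = 1.

1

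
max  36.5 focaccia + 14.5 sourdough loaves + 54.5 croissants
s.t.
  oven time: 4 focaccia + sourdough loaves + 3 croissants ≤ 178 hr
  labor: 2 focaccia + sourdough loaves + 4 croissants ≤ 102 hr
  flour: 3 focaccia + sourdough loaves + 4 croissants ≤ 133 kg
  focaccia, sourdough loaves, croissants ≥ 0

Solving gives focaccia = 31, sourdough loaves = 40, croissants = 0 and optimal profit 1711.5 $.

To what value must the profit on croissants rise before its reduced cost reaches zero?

58

Check each constraint at x*: oven time 164/178 (slack 14); labor 102/102 (tight); flour 133/133 (tight).
Slack constraints have shadow price 0 (complementary slackness).
The binding rows give the dual system: 2·y_labor + 3·y_flour = 36.5 and 1·y_labor + 1·y_flour = 14.5.
Solving: y_labor = 7, y_flour = 7.5.
croissants enters the basis when its profit ≥ yᵀa₃ = 7·4 + 7.5·4 = 58.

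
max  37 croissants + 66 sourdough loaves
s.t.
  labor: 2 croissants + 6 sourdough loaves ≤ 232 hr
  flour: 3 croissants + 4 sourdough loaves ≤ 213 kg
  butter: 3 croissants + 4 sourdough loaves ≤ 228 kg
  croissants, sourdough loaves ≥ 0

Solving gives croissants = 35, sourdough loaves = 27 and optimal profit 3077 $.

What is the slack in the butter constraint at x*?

15

butter used = 3·35 + 4·27 = 213; slack = 228 − 213 = 15.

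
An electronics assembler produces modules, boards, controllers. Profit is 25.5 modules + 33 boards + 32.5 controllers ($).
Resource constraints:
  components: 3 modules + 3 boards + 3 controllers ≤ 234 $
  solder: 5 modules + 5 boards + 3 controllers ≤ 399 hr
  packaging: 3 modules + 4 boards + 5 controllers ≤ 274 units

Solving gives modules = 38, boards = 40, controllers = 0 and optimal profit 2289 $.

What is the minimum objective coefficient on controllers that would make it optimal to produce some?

Check each constraint at x*: components 234/234 (tight); solder 390/399 (slack 9); packaging 274/274 (tight).
Since solder is not tight, its dual is 0.
From A_Bᵀ y = c: 3·y_components + 3·y_packaging = 25.5; 3·y_components + 4·y_packaging = 33.
→ y_components = 1 and y_packaging = 7.5.
controllers enters the basis when its profit ≥ yᵀa₃ = 1·3 + 7.5·5 = 40.5.

40.5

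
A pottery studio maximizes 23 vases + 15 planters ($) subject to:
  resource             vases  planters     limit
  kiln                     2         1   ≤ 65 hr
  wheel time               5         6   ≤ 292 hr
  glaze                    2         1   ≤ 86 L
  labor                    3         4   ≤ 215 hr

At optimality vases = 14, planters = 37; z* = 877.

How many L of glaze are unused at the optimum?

glaze used = 2·14 + 1·37 = 65; slack = 86 − 65 = 21.

21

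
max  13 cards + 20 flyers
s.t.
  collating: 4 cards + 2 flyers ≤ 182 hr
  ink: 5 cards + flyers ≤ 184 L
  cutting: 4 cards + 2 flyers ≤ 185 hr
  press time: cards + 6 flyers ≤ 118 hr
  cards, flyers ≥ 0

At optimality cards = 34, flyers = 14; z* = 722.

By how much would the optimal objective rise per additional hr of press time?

Binding: ink and press time. Non-binding: collating (18 unused), cutting (21 unused).
Slack constraints have shadow price 0 (complementary slackness).
The binding rows give the dual system: 5·y_ink + 1·y_press time = 13 and 1·y_ink + 6·y_press time = 20.
This yields shadow prices y_ink = 2, y_press time = 3.
Shadow price of press time = 3.

3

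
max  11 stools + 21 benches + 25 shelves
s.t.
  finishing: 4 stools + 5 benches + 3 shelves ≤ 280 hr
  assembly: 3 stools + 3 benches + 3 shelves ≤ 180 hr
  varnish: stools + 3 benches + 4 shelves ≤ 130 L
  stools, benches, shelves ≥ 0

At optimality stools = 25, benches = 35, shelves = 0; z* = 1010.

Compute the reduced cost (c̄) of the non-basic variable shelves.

-1

Binding: assembly and varnish. Non-binding: finishing (5 unused).
By complementary slackness, y = 0 for the non-binding constraint.
From A_Bᵀ y = c: 3·y_assembly + 1·y_varnish = 11; 3·y_assembly + 3·y_varnish = 21.
Solving: y_assembly = 2, y_varnish = 5.
Reduced cost of shelves: c₃ − yᵀa₃ = 25 − (2·3 + 5·4) = 25 − 26 = -1.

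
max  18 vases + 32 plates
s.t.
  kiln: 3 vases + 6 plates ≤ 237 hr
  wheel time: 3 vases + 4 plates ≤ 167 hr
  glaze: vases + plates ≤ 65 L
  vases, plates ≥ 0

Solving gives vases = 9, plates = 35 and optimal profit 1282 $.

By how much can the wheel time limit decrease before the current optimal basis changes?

9

Binding constraints: kiln, wheel time. The basis is B = [[3,6],[3,4]] with det -6.
Per unit decrease in wheel time, x* moves by d = (-1, 0.5).
The basis stays optimal until vases reaches 0; allowable decrease = 9 hr.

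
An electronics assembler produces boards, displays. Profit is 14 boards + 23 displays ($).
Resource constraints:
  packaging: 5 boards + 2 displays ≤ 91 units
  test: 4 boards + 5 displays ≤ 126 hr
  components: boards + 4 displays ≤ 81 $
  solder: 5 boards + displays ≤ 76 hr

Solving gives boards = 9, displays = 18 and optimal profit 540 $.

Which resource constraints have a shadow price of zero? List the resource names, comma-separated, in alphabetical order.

packaging: 81/91 (slack 10)
test: 126/126 (binding)
components: 81/81 (binding)
solder: 63/76 (slack 13)
By complementary slackness, a constraint with positive slack has shadow price 0 → packaging, solder.

packaging, solder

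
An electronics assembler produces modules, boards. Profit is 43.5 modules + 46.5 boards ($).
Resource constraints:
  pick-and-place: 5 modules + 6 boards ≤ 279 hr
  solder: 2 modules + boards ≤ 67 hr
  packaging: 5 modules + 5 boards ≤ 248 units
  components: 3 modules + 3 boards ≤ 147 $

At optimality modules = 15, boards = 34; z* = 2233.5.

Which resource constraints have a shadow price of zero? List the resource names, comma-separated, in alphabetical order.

packaging, solder

pick-and-place: 279/279 (binding)
solder: 64/67 (slack 3)
packaging: 245/248 (slack 3)
components: 147/147 (binding)
By complementary slackness, a constraint with positive slack has shadow price 0 → packaging, solder.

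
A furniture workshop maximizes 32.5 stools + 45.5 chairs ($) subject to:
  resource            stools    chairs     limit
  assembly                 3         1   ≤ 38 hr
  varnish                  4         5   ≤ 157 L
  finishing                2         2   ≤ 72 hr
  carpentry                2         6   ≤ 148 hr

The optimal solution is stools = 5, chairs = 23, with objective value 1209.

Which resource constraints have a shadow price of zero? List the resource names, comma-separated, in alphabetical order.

finishing, varnish

assembly: 38/38 (binding)
varnish: 135/157 (slack 22)
finishing: 56/72 (slack 16)
carpentry: 148/148 (binding)
By complementary slackness, a constraint with positive slack has shadow price 0 → finishing, varnish.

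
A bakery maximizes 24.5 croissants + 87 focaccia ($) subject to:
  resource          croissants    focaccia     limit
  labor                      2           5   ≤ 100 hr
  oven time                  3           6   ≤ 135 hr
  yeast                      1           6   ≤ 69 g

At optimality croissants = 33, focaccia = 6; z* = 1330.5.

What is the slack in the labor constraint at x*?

labor used = 2·33 + 5·6 = 96; slack = 100 − 96 = 4.

4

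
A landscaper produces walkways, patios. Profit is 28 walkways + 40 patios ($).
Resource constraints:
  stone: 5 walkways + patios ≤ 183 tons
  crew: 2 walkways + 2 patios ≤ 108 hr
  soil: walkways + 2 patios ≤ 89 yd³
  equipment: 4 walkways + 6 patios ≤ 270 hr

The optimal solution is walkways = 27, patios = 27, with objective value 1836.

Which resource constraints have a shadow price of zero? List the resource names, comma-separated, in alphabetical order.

soil, stone

stone: 162/183 (slack 21)
crew: 108/108 (binding)
soil: 81/89 (slack 8)
equipment: 270/270 (binding)
By complementary slackness, a constraint with positive slack has shadow price 0 → soil, stone.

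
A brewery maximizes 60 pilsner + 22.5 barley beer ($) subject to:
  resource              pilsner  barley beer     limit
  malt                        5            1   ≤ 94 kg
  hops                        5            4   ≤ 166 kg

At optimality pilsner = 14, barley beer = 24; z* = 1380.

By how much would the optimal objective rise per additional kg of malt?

At the optimum: malt uses 94 of 94 (binding); hops uses 166 of 166 (binding).
The binding rows give the dual system: 5·y_malt + 5·y_hops = 60 and 1·y_malt + 4·y_hops = 22.5.
→ y_malt = 8.5 and y_hops = 3.5.
Shadow price of malt = 8.5.

8.5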